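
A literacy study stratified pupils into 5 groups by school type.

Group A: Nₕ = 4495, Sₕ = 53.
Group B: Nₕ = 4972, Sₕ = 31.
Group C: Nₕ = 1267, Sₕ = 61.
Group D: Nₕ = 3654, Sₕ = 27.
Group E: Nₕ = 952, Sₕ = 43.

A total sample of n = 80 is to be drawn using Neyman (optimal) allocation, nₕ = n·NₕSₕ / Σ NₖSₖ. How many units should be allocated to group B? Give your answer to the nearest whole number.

Σ NₕSₕ = 4495·53 + 4972·31 + 1267·61 + 3654·27 + 952·43 = 609248.
Share for B: 154132/609248 = 0.25299.
n_B = 80 × 0.25299 = 20.239... → 20.

20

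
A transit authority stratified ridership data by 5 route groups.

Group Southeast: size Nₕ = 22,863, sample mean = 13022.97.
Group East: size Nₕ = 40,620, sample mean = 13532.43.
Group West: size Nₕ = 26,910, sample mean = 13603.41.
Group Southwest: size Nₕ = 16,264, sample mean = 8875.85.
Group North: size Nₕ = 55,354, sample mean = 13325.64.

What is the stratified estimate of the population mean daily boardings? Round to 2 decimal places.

N = 162011; weights Wₕ = Nₕ/N = (0.1411, 0.2507, 0.1661, 0.1004, 0.3417).
x̄_st = Σ Wₕ·x̄ₕ = 0.1411·13022.97 + 0.2507·13532.43 + 0.1661·13603.41 + 0.1004·8875.85 + 0.3417·13325.64 ≈ 12934.2053...
→ 12934.21.

12934.21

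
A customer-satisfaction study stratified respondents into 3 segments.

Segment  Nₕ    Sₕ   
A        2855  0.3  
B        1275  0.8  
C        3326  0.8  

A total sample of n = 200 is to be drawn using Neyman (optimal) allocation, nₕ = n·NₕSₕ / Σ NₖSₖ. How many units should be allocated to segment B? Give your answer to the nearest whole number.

45

Σ NₕSₕ = 2855·0.3 + 1275·0.8 + 3326·0.8 = 4537.3.
Share for B: 1020/4537.3 = 0.22480.
n_B = 200 × 0.22480 = 44.961... → 45.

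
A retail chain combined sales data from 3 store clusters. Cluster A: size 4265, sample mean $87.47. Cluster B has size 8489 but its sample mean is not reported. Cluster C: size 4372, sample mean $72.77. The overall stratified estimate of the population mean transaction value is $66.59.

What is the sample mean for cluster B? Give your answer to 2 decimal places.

N = 4265 + 8489 + 4372 = 17126.
Overall total = μ·N = 66.59·17126 = 1140420.34.
Subtract the known strata: 4265·87.47 + 4372·72.77 = 691209.99.
Remaining total for cluster B: 1140420.34 − 691209.99 = 449210.35.
Divide by its size: 449210.35 / 8489 = 52.9168... → 52.92.

52.92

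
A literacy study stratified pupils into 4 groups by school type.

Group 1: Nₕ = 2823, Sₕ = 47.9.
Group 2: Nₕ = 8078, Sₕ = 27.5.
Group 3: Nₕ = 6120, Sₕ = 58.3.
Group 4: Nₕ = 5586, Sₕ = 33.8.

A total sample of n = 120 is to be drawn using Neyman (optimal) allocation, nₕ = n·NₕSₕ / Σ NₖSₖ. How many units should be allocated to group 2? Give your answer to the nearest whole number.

30

Σ NₕSₕ = 2823·47.9 + 8078·27.5 + 6120·58.3 + 5586·33.8 = 902969.5.
Share for 2: 222145/902969.5 = 0.24602.
n_2 = 120 × 0.24602 = 29.522... → 30.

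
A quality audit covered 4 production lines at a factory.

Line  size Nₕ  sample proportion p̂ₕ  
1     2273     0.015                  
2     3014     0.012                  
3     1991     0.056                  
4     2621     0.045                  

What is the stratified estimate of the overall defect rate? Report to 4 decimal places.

0.0303

Wₕ = Nₕ/N with N = 9899: 0.2296, 0.3045, 0.2011, 0.2648.
p̂_st = 0.2296·0.015 + 0.3045·0.012 + 0.2011·0.056 + 0.2648·0.045 ≈ 0.030276... → 0.0303.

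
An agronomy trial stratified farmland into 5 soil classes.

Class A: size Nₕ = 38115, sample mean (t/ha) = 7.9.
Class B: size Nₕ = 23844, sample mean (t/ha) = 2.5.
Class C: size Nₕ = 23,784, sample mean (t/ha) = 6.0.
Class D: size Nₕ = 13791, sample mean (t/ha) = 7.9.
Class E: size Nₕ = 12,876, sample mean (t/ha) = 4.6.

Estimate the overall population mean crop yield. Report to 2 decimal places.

5.97

x̄_st = (Σ Nₕx̄ₕ) / (Σ Nₕ) = (38115·7.9 + 23844·2.5 + 23784·6.0 + 13791·7.9 + 12876·4.6) / 112410
= 671601 / 112410 = 5.9746... → 5.97.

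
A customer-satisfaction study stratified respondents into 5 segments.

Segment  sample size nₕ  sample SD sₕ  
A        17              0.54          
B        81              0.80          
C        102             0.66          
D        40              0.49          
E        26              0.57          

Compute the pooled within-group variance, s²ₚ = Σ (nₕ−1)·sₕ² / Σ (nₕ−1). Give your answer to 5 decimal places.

0.44961

Degrees of freedom: 16 + 80 + 101 + 39 + 25 = 261.
Σ(nₕ−1)sₕ² = 16·0.2916 + 80·0.64 + 101·0.4356 + 39·0.2401 + 25·0.3249 = 117.3476.
s²ₚ = 117.3476 / 261 = 0.4496077... → 0.44961.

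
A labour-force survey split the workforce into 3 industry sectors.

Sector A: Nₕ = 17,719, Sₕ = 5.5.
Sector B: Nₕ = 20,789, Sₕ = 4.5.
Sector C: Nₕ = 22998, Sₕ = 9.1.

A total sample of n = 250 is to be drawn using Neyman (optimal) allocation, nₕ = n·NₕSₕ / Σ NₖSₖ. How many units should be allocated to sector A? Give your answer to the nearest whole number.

Σ NₕSₕ = 17719·5.5 + 20789·4.5 + 22998·9.1 = 400286.8.
Share for A: 97454.5/400286.8 = 0.24346.
n_A = 250 × 0.24346 = 60.865... → 61.

61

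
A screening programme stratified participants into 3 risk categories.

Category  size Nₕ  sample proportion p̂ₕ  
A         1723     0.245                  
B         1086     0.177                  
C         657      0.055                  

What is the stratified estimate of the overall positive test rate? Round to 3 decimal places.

0.188

Wₕ = Nₕ/N with N = 3466: 0.4971, 0.3133, 0.1896.
p̂_st = 0.4971·0.245 + 0.3133·0.177 + 0.1896·0.055 ≈ 0.18768... → 0.188.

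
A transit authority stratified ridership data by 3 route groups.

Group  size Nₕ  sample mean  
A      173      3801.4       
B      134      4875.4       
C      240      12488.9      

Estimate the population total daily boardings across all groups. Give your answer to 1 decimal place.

A: 173·3801.4 = 657642.2
B: 134·4875.4 = 653303.6
C: 240·12488.9 = 2997336
τ̂ = Σ Nₕx̄ₕ = 4308281.8.

4308281.8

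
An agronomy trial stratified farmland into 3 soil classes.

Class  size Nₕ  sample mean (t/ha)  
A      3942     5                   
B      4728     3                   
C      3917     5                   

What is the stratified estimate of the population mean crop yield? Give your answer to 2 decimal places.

4.25

N = 3942 + 4728 + 3917 = 12587.
Overall mean = Σ (Nₕ/N)·x̄ₕ — weight by population share, not a simple average.
Σ Nₕx̄ₕ = 3942·5 + 4728·3 + 3917·5 = 19710 + 14184 + 19585 = 53479.
Divide by N: 53479 / 12587 = 4.2487... → 4.25.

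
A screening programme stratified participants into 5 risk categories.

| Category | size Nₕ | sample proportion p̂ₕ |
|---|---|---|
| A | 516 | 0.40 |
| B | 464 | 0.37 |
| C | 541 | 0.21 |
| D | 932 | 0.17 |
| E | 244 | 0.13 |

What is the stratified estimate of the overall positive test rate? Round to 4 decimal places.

0.2528

N = 516 + 464 + 541 + 932 + 244 = 2697.
Overall proportion = Σ (Nₕ/N)·p̂ₕ.
Σ Nₕp̂ₕ = 206.4 + 171.68 + 113.61 + 158.44 + 31.72 = 681.85.
681.85 / 2697 = 0.252818... → 0.2528.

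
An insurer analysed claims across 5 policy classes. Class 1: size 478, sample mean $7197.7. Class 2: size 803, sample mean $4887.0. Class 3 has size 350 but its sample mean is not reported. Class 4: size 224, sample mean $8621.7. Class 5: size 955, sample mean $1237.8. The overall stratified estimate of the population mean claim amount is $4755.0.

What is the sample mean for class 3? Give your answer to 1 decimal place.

N = 478 + 803 + 350 + 224 + 955 = 2810.
Overall total = μ·N = 4755.0·2810 = 13361550.
Subtract the known strata: 478·7197.7 + 803·4887.0 + 224·8621.7 + 955·1237.8 = 10478121.4.
Remaining total for class 3: 13361550 − 10478121.4 = 2883428.6.
Divide by its size: 2883428.6 / 350 = 8238.367... → 8238.4.

8238.4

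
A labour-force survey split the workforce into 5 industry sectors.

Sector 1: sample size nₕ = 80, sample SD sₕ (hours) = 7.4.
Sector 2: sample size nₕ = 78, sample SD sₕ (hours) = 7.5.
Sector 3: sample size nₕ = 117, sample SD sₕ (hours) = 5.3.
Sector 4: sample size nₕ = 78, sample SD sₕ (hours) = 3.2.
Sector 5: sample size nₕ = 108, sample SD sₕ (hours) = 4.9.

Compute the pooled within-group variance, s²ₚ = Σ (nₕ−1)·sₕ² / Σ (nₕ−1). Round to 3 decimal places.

33.494

Degrees of freedom: 79 + 77 + 116 + 77 + 107 = 456.
Σ(nₕ−1)sₕ² = 79·54.76 + 77·56.25 + 116·28.09 + 77·10.24 + 107·24.01 = 15273.28.
s²ₚ = 15273.28 / 456 = 33.49404... → 33.494.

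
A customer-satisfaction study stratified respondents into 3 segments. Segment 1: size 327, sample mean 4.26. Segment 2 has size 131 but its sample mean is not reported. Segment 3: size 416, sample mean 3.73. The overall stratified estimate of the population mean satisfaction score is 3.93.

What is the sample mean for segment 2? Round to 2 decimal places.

N = 327 + 131 + 416 = 874.
Overall total = μ·N = 3.93·874 = 3434.82.
Subtract the known strata: 327·4.26 + 416·3.73 = 2944.7.
Remaining total for segment 2: 3434.82 − 2944.7 = 490.12.
Divide by its size: 490.12 / 131 = 3.7414... → 3.74.

3.74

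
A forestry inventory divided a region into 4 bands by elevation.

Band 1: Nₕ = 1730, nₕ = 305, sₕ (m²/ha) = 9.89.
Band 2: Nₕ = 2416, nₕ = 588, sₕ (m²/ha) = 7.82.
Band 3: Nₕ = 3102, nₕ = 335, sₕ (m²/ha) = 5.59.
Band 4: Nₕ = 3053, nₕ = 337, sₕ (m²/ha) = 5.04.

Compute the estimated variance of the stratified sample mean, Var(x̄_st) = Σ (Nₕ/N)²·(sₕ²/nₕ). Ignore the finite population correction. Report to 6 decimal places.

N = 10301; Wₕ = Nₕ/N.
band 1: (1730/10301)²·9.89²/305 = 0.009045367
band 2: (2416/10301)²·7.82²/588 = 0.005720991
band 3: (3102/10301)²·5.59²/335 = 0.008458700
band 4: (3053/10301)²·5.04²/337 = 0.006621037
Sum = 0.029846095 → 0.029846.

0.029846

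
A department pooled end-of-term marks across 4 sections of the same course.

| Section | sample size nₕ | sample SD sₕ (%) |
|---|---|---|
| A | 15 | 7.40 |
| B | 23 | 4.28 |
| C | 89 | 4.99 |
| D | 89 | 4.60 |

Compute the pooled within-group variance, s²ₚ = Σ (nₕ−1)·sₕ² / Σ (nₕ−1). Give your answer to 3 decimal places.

24.636

Degrees of freedom: 14 + 22 + 88 + 88 = 212.
Σ(nₕ−1)sₕ² = 14·54.76 + 22·18.3184 + 88·24.9001 + 88·21.16 = 5222.9336.
s²ₚ = 5222.9336 / 212 = 24.63648... → 24.636.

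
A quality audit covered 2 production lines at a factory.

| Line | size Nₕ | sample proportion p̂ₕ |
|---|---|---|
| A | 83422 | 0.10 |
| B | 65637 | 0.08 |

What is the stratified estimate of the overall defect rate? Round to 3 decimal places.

0.091

Wₕ = Nₕ/N with N = 149059: 0.5597, 0.4403.
p̂_st = 0.5597·0.10 + 0.4403·0.08 ≈ 0.09119... → 0.091.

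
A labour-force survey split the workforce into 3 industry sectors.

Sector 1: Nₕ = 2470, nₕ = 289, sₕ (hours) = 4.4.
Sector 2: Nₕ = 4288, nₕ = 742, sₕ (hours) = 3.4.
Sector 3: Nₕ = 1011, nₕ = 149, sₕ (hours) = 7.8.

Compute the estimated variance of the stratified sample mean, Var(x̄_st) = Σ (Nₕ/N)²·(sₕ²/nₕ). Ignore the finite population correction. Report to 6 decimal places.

N = 7769. Term for each stratum: Wₕ²sₕ²/nₕ.
Var(x̄_st) = 0.006771286 + 0.004746060 + 0.006914726 = 0.018432073 → 0.018432.

0.018432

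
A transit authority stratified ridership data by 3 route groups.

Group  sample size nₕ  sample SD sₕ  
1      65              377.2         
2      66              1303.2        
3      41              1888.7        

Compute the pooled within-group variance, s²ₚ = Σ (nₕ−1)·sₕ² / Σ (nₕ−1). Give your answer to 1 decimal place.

1551389.8

Degrees of freedom: 64 + 65 + 40 = 169.
Σ(nₕ−1)sₕ² = 64·142279.84 + 65·1698330.24 + 40·3567187.69 = 262184882.96.
s²ₚ = 262184882.96 / 169 = 1551389.84 → 1551389.8.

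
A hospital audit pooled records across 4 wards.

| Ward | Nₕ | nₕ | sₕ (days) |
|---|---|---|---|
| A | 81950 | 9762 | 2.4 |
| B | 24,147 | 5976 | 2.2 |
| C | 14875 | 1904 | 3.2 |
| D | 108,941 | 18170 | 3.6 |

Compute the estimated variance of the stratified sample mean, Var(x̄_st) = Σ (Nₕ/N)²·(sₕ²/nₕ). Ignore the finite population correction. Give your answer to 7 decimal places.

0.0002666

N = 229913; Wₕ = Nₕ/N.
ward A: (81950/229913)²·2.4²/9762 = 0.0000749643
ward B: (24147/229913)²·2.2²/5976 = 0.0000089338
ward C: (14875/229913)²·3.2²/1904 = 0.0000225123
ward D: (108941/229913)²·3.6²/18170 = 0.0001601422
Sum = 0.0002665525 → 0.0002666.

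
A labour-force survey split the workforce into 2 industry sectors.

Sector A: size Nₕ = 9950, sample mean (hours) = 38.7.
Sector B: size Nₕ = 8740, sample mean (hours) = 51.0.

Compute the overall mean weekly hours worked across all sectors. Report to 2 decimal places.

44.45

N = 9950 + 8740 = 18690.
Weight each subgroup mean by Nₕ/N and sum.
Σ Nₕx̄ₕ = 9950·38.7 + 8740·51.0 = 385065 + 445740 = 830805.
Divide by N: 830805 / 18690 = 44.4518... → 44.45.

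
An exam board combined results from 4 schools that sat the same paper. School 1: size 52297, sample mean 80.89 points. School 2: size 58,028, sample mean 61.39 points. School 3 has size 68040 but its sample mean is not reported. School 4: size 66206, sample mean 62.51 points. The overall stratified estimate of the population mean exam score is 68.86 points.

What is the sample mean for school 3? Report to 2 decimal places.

72.16

N = 52297 + 58028 + 68040 + 66206 = 244571.
Overall total = μ·N = 68.86·244571 = 16841159.06.
Subtract the known strata: 52297·80.89 + 58028·61.39 + 66206·62.51 = 11931180.31.
Remaining total for school 3: 16841159.06 − 11931180.31 = 4909978.75.
Divide by its size: 4909978.75 / 68040 = 72.1631... → 72.16.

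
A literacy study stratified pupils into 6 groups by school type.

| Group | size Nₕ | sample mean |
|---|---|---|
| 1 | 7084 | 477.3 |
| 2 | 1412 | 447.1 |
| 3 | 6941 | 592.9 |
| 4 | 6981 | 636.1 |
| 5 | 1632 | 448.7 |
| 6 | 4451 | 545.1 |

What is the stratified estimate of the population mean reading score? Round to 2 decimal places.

551.80

N = 28501; weights Wₕ = Nₕ/N = (0.2486, 0.0495, 0.2435, 0.2449, 0.0573, 0.1562).
x̄_st = Σ Wₕ·x̄ₕ = 0.2486·477.3 + 0.0495·447.1 + 0.2435·592.9 + 0.2449·636.1 + 0.0573·448.7 + 0.1562·545.1 ≈ 551.8034...
→ 551.80.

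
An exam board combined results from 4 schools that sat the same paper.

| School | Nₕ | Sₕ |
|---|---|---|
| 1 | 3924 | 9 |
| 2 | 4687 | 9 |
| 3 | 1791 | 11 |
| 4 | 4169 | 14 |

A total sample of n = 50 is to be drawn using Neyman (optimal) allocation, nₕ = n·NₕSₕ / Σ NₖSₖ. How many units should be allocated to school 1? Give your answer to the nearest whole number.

Σ NₕSₕ = 3924·9 + 4687·9 + 1791·11 + 4169·14 = 155566.
Share for 1: 35316/155566 = 0.22702.
n_1 = 50 × 0.22702 = 11.351... → 11.

11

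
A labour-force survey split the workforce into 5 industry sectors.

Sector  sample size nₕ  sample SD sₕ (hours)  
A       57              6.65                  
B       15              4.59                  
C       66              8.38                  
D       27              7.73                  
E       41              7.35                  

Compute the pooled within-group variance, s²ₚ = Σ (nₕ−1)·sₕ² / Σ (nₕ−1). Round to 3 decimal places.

54.977

A: (57−1)·6.65² = 56·44.2225 = 2476.46
B: (15−1)·4.59² = 14·21.0681 = 294.9534
C: (66−1)·8.38² = 65·70.2244 = 4564.586
D: (27−1)·7.73² = 26·59.7529 = 1553.5754
E: (41−1)·7.35² = 40·54.0225 = 2160.9
Numerator = 11050.4748; denominator = Σ(nₕ−1) = 201.
s²ₚ = 11050.4748/201 = 54.97749... → 54.977.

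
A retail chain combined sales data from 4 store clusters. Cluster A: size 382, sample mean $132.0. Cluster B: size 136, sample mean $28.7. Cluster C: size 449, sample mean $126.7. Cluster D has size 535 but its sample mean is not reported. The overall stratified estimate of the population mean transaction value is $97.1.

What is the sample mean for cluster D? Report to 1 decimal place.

N = 382 + 136 + 449 + 535 = 1502.
Overall total = μ·N = 97.1·1502 = 145844.2.
Subtract the known strata: 382·132.0 + 136·28.7 + 449·126.7 = 111215.5.
Remaining total for cluster D: 145844.2 − 111215.5 = 34628.7.
Divide by its size: 34628.7 / 535 = 64.727... → 64.7.

64.7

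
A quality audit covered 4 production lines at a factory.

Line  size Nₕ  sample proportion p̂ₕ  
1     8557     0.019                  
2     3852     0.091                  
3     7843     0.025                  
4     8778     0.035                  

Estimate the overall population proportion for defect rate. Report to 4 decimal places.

0.0350

N = 8557 + 3852 + 7843 + 8778 = 29030.
Overall proportion = Σ (Nₕ/N)·p̂ₕ.
Σ Nₕp̂ₕ = 162.583 + 350.532 + 196.075 + 307.23 = 1016.42.
1016.42 / 29030 = 0.035013... → 0.0350.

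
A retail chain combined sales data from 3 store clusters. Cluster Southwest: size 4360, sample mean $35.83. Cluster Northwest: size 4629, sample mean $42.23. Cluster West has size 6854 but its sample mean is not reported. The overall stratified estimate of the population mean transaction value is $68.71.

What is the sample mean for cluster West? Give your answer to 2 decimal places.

N = 4360 + 4629 + 6854 = 15843.
Overall total = μ·N = 68.71·15843 = 1088572.53.
Subtract the known strata: 4360·35.83 + 4629·42.23 = 351701.47.
Remaining total for cluster West: 1088572.53 − 351701.47 = 736871.06.
Divide by its size: 736871.06 / 6854 = 107.5096... → 107.51.

107.51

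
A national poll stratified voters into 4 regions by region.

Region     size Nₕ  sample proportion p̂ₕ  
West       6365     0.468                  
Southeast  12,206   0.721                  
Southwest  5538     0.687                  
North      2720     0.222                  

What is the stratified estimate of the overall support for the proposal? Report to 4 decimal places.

N = 6365 + 12206 + 5538 + 2720 = 26829.
Overall proportion = Σ (Nₕ/N)·p̂ₕ.
Σ Nₕp̂ₕ = 2978.82 + 8800.526 + 3804.606 + 603.84 = 16187.792.
16187.792 / 26829 = 0.603369... → 0.6034.

0.6034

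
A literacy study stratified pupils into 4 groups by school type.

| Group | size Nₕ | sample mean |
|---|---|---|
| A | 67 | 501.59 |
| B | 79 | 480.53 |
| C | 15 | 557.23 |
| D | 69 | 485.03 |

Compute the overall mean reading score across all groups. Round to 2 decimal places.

N = 67 + 79 + 15 + 69 = 230.
Overall mean = Σ (Nₕ/N)·x̄ₕ — weight by population share, not a simple average.
Σ Nₕx̄ₕ = 67·501.59 + 79·480.53 + 15·557.23 + 69·485.03 = 33606.53 + 37961.87 + 8358.45 + 33467.07 = 113393.92.
Divide by N: 113393.92 / 230 = 493.0170... → 493.02.

493.02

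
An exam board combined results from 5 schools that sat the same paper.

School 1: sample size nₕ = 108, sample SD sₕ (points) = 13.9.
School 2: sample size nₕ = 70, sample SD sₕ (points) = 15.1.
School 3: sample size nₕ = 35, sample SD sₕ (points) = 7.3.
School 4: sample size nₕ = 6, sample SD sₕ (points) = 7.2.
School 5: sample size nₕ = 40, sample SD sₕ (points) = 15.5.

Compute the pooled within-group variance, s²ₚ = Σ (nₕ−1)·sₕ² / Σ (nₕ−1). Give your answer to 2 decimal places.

188.37

Degrees of freedom: 107 + 69 + 34 + 5 + 39 = 254.
Σ(nₕ−1)sₕ² = 107·193.21 + 69·228.01 + 34·53.29 + 5·51.84 + 39·240.25 = 47846.97.
s²ₚ = 47846.97 / 254 = 188.3739... → 188.37.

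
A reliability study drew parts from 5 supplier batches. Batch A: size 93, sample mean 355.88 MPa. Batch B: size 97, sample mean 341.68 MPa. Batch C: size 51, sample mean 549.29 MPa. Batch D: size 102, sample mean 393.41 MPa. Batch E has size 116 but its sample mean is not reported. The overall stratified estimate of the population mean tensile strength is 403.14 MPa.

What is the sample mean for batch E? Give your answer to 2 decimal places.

N = 93 + 97 + 51 + 102 + 116 = 459.
Overall total = μ·N = 403.14·459 = 185041.26.
Subtract the known strata: 93·355.88 + 97·341.68 + 51·549.29 + 102·393.41 = 134381.41.
Remaining total for batch E: 185041.26 − 134381.41 = 50659.85.
Divide by its size: 50659.85 / 116 = 436.7228... → 436.72.

436.72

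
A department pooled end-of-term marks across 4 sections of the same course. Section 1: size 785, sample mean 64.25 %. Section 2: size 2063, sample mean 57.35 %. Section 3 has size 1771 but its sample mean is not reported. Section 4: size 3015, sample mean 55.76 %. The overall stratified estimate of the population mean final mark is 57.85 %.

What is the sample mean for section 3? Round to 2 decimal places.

Σ Nₕx̄ₕ = N·μ, so 1771·x̄_3 = 7634·57.85 − (785·64.25 + 2063·57.35 + 3015·55.76).
= 441626.9 − 336865.7 = 104761.2.
x̄_3 = 104761.2 / 1771 = 59.1537... → 59.15.

59.15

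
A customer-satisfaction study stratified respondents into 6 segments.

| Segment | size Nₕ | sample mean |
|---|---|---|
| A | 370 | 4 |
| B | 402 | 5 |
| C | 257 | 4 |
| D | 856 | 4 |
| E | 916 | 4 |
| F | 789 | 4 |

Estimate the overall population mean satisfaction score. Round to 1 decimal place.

4.1

N = 3590; weights Wₕ = Nₕ/N = (0.1031, 0.1120, 0.0716, 0.2384, 0.2552, 0.2198).
x̄_st = Σ Wₕ·x̄ₕ = 0.1031·4 + 0.1120·5 + 0.0716·4 + 0.2384·4 + 0.2552·4 + 0.2198·4 ≈ 4.112...
→ 4.1.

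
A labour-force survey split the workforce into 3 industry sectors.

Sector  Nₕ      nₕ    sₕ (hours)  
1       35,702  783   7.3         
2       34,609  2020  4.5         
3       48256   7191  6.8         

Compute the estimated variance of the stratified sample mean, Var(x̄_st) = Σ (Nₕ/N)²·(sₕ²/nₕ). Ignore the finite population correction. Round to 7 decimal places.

0.0080901

N = 118567. Term for each stratum: Wₕ²sₕ²/nₕ.
Var(x̄_st) = 0.0061707988 + 0.0008541302 + 0.0010651322 = 0.0080900612 → 0.0080901.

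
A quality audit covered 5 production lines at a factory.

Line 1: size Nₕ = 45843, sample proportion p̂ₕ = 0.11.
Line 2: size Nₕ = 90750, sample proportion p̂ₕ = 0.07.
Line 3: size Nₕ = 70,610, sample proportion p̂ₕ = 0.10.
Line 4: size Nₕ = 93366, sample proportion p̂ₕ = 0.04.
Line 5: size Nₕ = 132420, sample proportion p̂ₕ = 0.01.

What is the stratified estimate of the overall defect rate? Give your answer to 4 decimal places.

0.0543

N = 45843 + 90750 + 70610 + 93366 + 132420 = 432989.
Overall proportion = Σ (Nₕ/N)·p̂ₕ.
Σ Nₕp̂ₕ = 5042.73 + 6352.5 + 7061 + 3734.64 + 1324.2 = 23515.07.
23515.07 / 432989 = 0.054309... → 0.0543.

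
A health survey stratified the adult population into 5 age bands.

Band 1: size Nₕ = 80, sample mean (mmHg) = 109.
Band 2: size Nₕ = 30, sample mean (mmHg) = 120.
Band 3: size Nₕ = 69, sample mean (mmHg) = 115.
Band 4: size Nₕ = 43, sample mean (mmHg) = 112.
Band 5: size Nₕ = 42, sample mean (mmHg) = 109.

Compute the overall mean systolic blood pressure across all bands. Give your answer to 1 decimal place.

112.3

x̄_st = (Σ Nₕx̄ₕ) / (Σ Nₕ) = (80·109 + 30·120 + 69·115 + 43·112 + 42·109) / 264
= 29649 / 264 = 112.307... → 112.3.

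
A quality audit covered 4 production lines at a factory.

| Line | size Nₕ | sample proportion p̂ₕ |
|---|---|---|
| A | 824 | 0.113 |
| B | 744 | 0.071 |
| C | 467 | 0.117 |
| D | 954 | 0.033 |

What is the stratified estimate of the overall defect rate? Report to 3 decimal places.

Wₕ = Nₕ/N with N = 2989: 0.2757, 0.2489, 0.1562, 0.3192.
p̂_st = 0.2757·0.113 + 0.2489·0.071 + 0.1562·0.117 + 0.3192·0.033 ≈ 0.07764... → 0.078.

0.078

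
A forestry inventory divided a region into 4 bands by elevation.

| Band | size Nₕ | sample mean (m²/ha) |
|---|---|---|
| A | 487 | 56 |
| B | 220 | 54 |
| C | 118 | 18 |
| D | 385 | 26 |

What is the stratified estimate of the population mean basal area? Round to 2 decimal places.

42.39

x̄_st = (Σ Nₕx̄ₕ) / (Σ Nₕ) = (487·56 + 220·54 + 118·18 + 385·26) / 1210
= 51286 / 1210 = 42.3851... → 42.39.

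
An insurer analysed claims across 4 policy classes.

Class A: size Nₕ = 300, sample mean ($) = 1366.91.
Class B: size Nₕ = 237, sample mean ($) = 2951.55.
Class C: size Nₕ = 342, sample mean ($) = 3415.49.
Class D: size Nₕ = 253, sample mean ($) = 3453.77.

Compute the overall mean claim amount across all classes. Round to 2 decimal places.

2784.00

N = 1132; weights Wₕ = Nₕ/N = (0.2650, 0.2094, 0.3021, 0.2235).
x̄_st = Σ Wₕ·x̄ₕ = 0.2650·1366.91 + 0.2094·2951.55 + 0.3021·3415.49 + 0.2235·3453.77 ≈ 2784.0033...
→ 2784.00.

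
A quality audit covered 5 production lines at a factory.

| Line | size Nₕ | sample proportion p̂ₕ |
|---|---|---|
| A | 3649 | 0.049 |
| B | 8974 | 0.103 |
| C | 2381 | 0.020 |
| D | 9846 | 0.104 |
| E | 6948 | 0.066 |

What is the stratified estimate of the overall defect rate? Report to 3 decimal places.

0.083

N = 3649 + 8974 + 2381 + 9846 + 6948 = 31798.
Overall proportion = Σ (Nₕ/N)·p̂ₕ.
Σ Nₕp̂ₕ = 178.801 + 924.322 + 47.62 + 1023.984 + 458.568 = 2633.295.
2633.295 / 31798 = 0.08281... → 0.083.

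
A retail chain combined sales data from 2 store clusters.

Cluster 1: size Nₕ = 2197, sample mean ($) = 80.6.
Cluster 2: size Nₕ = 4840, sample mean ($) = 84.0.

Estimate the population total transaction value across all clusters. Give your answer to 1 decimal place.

583638.2

1: 2197·80.6 = 177078.2
2: 4840·84.0 = 406560
τ̂ = Σ Nₕx̄ₕ = 583638.2.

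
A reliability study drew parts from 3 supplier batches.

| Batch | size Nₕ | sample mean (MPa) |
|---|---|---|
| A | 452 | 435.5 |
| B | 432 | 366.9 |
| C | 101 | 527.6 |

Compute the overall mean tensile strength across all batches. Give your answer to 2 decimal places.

414.86

N = 452 + 432 + 101 = 985.
Overall mean = Σ (Nₕ/N)·x̄ₕ — weight by population share, not a simple average.
Σ Nₕx̄ₕ = 452·435.5 + 432·366.9 + 101·527.6 = 196846 + 158500.8 + 53287.6 = 408634.4.
Divide by N: 408634.4 / 985 = 414.8573... → 414.86.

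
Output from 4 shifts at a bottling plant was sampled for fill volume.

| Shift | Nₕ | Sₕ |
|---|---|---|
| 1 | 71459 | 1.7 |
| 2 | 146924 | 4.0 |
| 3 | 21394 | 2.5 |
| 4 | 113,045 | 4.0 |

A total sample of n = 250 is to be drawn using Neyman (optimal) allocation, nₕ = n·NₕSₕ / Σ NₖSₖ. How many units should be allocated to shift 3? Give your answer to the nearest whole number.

11

1: NₕSₕ = 71459·1.7 = 121480.3
2: NₕSₕ = 146924·4.0 = 587696
3: NₕSₕ = 21394·2.5 = 53485
4: NₕSₕ = 113045·4.0 = 452180
Σ NₕSₕ = 1214841.3.
n_3 = 250·53485/1214841.3 = 11.007... → 11.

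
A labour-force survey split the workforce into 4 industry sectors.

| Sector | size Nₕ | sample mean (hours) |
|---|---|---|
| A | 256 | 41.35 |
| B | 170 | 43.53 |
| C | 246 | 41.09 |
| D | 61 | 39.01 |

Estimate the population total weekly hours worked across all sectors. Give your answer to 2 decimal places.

30473.45

A: 256·41.35 = 10585.6
B: 170·43.53 = 7400.1
C: 246·41.09 = 10108.14
D: 61·39.01 = 2379.61
τ̂ = Σ Nₕx̄ₕ = 30473.45.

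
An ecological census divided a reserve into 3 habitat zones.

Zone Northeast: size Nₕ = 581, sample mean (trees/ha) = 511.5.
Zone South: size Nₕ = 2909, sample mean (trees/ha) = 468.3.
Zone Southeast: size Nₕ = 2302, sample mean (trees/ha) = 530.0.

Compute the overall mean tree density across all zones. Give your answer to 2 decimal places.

N = 581 + 2909 + 2302 = 5792.
The stratified mean weights each stratum mean by its population share Nₕ/N.
Σ Nₕx̄ₕ = 581·511.5 + 2909·468.3 + 2302·530.0 = 297181.5 + 1362284.7 + 1220060 = 2879526.2.
Divide by N: 2879526.2 / 5792 = 497.1558... → 497.16.

497.16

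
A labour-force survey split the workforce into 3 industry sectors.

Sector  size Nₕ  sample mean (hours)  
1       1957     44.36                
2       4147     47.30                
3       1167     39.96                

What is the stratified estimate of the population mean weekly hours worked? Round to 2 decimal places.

45.33

N = 1957 + 4147 + 1167 = 7271.
The stratified mean weights each stratum mean by its population share Nₕ/N.
Σ Nₕx̄ₕ = 1957·44.36 + 4147·47.30 + 1167·39.96 = 86812.52 + 196153.1 + 46633.32 = 329598.94.
Divide by N: 329598.94 / 7271 = 45.3306... → 45.33.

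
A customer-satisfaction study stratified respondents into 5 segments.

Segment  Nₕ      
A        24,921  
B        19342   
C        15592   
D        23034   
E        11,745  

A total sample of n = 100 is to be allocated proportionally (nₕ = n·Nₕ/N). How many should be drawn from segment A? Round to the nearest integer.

26

Share of segment A = 24921/94634 = 0.26334.
Allocate 100 × 0.26334 = 26.334... → 26.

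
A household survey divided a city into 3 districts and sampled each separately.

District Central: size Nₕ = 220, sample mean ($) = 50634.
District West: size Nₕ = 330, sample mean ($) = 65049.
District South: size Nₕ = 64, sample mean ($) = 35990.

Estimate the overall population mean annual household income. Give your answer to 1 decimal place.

N = 220 + 330 + 64 = 614.
Weight each subgroup mean by Nₕ/N and sum.
Σ Nₕx̄ₕ = 220·50634 + 330·65049 + 64·35990 = 11139480 + 21466170 + 2303360 = 34909010.
Divide by N: 34909010 / 614 = 56855.065... → 56855.1.

56855.1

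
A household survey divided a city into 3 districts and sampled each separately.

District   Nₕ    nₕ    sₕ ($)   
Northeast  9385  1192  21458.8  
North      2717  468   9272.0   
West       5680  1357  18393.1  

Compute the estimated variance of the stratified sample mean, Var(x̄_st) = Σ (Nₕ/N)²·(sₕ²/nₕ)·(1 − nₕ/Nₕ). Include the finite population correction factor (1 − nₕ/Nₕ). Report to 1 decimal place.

N = 17782. Term for each stratum: Wₕ²sₕ²/nₕ·(1−nₕ/Nₕ).
Var(x̄_st) = 93940.0158 + 3549.9225 + 19359.8673 = 116849.8056 → 116849.8.

116849.8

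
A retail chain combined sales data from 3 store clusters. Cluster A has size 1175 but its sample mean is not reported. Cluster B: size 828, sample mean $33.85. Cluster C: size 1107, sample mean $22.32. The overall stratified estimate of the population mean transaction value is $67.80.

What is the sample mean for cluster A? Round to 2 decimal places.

N = 1175 + 828 + 1107 = 3110.
Overall total = μ·N = 67.80·3110 = 210858.
Subtract the known strata: 828·33.85 + 1107·22.32 = 52736.04.
Remaining total for cluster A: 210858 − 52736.04 = 158121.96.
Divide by its size: 158121.96 / 1175 = 134.5719... → 134.57.

134.57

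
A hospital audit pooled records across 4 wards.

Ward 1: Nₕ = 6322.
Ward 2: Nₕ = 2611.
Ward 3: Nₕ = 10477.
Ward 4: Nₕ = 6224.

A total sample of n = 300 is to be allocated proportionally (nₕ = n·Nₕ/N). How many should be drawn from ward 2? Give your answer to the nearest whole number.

31

N = 6322 + 2611 + 10477 + 6224 = 25634.
n_2 = 300·2611/25634 = 30.557... → 31.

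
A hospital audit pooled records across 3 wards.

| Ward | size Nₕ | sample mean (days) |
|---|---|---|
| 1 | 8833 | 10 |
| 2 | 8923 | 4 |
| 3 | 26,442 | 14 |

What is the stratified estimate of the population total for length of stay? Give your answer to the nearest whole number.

494210

Population total = Σ Nₕ·x̄ₕ (each stratum's size times its mean).
8833·10 + 8923·4 + 26442·14 = 88330 + 35692 + 370188 = 494210.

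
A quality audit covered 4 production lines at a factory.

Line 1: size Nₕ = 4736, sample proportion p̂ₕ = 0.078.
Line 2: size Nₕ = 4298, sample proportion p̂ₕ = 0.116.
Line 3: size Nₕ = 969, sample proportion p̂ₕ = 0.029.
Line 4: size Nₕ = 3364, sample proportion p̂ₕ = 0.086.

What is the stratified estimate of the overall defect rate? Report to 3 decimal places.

Wₕ = Nₕ/N with N = 13367: 0.3543, 0.3215, 0.0725, 0.2517.
p̂_st = 0.3543·0.078 + 0.3215·0.116 + 0.0725·0.029 + 0.2517·0.086 ≈ 0.08868... → 0.089.

0.089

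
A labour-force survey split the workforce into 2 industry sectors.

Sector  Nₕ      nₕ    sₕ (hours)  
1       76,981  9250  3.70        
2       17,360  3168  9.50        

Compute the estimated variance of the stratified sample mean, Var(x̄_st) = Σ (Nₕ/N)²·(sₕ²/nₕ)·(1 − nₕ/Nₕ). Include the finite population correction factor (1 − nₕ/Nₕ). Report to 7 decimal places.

N = 94341. Term for each stratum: Wₕ²sₕ²/nₕ·(1−nₕ/Nₕ).
Var(x̄_st) = 0.0008670254 + 0.0007885957 = 0.0016556211 → 0.0016556.

0.0016556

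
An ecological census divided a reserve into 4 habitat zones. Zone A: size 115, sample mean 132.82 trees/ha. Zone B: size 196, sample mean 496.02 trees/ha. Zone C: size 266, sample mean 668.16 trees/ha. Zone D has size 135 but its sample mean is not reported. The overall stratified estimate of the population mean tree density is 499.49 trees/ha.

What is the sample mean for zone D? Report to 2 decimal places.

N = 115 + 196 + 266 + 135 = 712.
Overall total = μ·N = 499.49·712 = 355636.88.
Subtract the known strata: 115·132.82 + 196·496.02 + 266·668.16 = 290224.78.
Remaining total for zone D: 355636.88 − 290224.78 = 65412.1.
Divide by its size: 65412.1 / 135 = 484.5341... → 484.53.

484.53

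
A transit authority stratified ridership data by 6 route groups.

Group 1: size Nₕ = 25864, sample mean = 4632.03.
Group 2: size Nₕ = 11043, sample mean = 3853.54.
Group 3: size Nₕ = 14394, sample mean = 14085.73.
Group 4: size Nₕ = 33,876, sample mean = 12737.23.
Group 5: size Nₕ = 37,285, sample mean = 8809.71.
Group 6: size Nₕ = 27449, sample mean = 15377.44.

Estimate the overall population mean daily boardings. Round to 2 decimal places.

10320.52

N = 25864 + 11043 + 14394 + 33876 + 37285 + 27449 = 149911.
The stratified mean weights each stratum mean by its population share Nₕ/N.
Σ Nₕx̄ₕ = 25864·4632.03 + 11043·3853.54 + 14394·14085.73 + 33876·12737.23 + 37285·8809.71 + 27449·15377.44 = 119802823.92 + 42554642.22 + 202749997.62 + 431486403.48 + 328470037.35 + 422095350.56 = 1547159255.15.
Divide by N: 1547159255.15 / 149911 = 10320.5185... → 10320.52.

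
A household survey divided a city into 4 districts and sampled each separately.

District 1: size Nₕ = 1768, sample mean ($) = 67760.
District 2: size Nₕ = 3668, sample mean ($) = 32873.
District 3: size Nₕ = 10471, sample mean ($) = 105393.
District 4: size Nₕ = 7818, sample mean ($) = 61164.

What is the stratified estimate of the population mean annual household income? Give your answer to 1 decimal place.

x̄_st = (Σ Nₕx̄ₕ) / (Σ Nₕ) = (1768·67760 + 3668·32873 + 10471·105393 + 7818·61164) / 23725
= 1822128099 / 23725 = 76802.027... → 76802.0.

76802.0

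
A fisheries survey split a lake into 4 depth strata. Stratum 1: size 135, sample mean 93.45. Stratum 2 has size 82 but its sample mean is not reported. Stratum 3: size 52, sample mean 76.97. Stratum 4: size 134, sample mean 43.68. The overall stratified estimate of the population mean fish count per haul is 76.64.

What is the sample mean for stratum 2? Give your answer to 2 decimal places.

102.62

Σ Nₕx̄ₕ = N·μ, so 82·x̄_2 = 403·76.64 − (135·93.45 + 52·76.97 + 134·43.68).
= 30885.92 − 22471.31 = 8414.61.
x̄_2 = 8414.61 / 82 = 102.6172... → 102.62.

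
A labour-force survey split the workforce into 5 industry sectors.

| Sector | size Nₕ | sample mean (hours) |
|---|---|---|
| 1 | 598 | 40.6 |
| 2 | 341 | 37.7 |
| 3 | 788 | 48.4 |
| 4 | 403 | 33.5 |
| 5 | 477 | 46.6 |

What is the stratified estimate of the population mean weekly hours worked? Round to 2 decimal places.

N = 598 + 341 + 788 + 403 + 477 = 2607.
The stratified mean weights each stratum mean by its population share Nₕ/N.
Σ Nₕx̄ₕ = 598·40.6 + 341·37.7 + 788·48.4 + 403·33.5 + 477·46.6 = 24278.8 + 12855.7 + 38139.2 + 13500.5 + 22228.2 = 111002.4.
Divide by N: 111002.4 / 2607 = 42.5786... → 42.58.

42.58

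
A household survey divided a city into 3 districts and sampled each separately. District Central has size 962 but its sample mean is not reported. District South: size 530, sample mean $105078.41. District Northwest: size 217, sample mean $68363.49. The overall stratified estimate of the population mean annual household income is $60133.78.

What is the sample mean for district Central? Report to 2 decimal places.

Σ Nₕx̄ₕ = N·μ, so 962·x̄_Central = 1709·60133.78 − (530·105078.41 + 217·68363.49).
= 102768630.02 − 70526434.63 = 32242195.39.
x̄_Central = 32242195.39 / 962 = 33515.7956... → 33515.80.

33515.80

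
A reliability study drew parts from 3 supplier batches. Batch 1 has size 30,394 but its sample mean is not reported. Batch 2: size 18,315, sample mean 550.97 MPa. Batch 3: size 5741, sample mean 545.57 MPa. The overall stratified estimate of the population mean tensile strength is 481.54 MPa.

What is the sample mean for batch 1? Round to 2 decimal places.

427.61

N = 30394 + 18315 + 5741 = 54450.
Overall total = μ·N = 481.54·54450 = 26219853.
Subtract the known strata: 18315·550.97 + 5741·545.57 = 13223132.92.
Remaining total for batch 1: 26219853 − 13223132.92 = 12996720.08.
Divide by its size: 12996720.08 / 30394 = 427.6081... → 427.61.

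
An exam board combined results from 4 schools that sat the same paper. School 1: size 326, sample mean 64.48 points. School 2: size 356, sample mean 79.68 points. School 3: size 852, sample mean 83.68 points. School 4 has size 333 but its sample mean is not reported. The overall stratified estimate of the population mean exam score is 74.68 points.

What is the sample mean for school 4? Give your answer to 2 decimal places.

N = 326 + 356 + 852 + 333 = 1867.
Overall total = μ·N = 74.68·1867 = 139427.56.
Subtract the known strata: 326·64.48 + 356·79.68 + 852·83.68 = 120681.92.
Remaining total for school 4: 139427.56 − 120681.92 = 18745.64.
Divide by its size: 18745.64 / 333 = 56.2932... → 56.29.

56.29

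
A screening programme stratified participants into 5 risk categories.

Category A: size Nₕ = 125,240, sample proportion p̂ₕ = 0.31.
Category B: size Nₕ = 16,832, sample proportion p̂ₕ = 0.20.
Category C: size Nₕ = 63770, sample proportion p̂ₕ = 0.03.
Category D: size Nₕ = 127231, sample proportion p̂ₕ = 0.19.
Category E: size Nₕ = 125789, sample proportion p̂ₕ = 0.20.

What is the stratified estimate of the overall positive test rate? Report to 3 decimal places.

N = 125240 + 16832 + 63770 + 127231 + 125789 = 458862.
Overall proportion = Σ (Nₕ/N)·p̂ₕ.
Σ Nₕp̂ₕ = 38824.4 + 3366.4 + 1913.1 + 24173.89 + 25157.8 = 93435.59.
93435.59 / 458862 = 0.20362... → 0.204.

0.204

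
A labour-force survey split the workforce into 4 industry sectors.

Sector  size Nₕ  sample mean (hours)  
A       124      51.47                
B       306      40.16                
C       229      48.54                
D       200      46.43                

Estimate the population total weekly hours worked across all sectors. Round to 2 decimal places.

39072.90

A: 124·51.47 = 6382.28
B: 306·40.16 = 12288.96
C: 229·48.54 = 11115.66
D: 200·46.43 = 9286
τ̂ = Σ Nₕx̄ₕ = 39072.90.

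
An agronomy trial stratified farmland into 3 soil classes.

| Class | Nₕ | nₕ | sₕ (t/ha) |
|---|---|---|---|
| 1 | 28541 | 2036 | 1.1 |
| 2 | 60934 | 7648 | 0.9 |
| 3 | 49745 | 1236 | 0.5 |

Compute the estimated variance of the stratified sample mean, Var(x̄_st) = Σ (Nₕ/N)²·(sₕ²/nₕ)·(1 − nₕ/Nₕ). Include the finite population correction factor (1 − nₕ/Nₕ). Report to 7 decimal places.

0.0000661

N = 139220; Wₕ = Nₕ/N.
class 1: (28541/139220)²·1.1²/2036·(1 − 2036/28541) = 0.0000231954
class 2: (60934/139220)²·0.9²/7648·(1 − 7648/60934) = 0.0000177422
class 3: (49745/139220)²·0.5²/1236·(1 − 1236/49745) = 0.0000251820
Sum = 0.0000661195 → 0.0000661.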